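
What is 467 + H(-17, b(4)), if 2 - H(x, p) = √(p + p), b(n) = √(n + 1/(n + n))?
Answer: 469 - 2^(¾)*33^(¼)/2 ≈ 466.98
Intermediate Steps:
b(n) = √(n + 1/(2*n))
H(x, p) = 2 - √2*√p (H(x, p) = 2 - √(p + p) = 2 - √(2*p) = 2 - √2*√p)
467 + H(-17, b(4)) = 467 + (2 - √2*√(√(2/4 + 4*4)/2)) = 467 + (2 - √2*√(√(2*(¼) + 16)/2)) = 467 + (2 - √2*√(√(½ + 16)/2)) = 467 + (2 - √2*√(√(33/2)/2)) = 467 + (2 - √2*√((√66/2)/2)) = 467 + (2 - √2*√(√66/4)) = 467 + (2 - √2*66^(¼)/2) = 467 + (2 - 2^(¾)*33^(¼)/2) = 469 - 2^(¾)*33^(¼)/2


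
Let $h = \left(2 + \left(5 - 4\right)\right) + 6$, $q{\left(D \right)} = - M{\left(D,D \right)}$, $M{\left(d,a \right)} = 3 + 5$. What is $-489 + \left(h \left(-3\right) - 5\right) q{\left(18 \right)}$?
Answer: $-233$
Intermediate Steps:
$M{\left(d,a \right)} = 8$
$q{\left(D \right)} = -8$ ($q{\left(D \right)} = \left(-1\right) 8 = -8$)
$h = 9$ ($h = \left(2 + 1\right) + 6 = 3 + 6 = 9$)
$-489 + \left(h \left(-3\right) - 5\right) q{\left(18 \right)} = -489 + \left(9 \left(-3\right) - 5\right) \left(-8\right) = -489 + \left(-27 - 5\right) \left(-8\right) = -489 - -256 = -489 + 256 = -233$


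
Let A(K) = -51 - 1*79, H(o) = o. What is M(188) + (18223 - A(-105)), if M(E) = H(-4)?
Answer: 18349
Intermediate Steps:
M(E) = -4
A(K) = -130 (A(K) = -51 - 79 = -130)
M(188) + (18223 - A(-105)) = -4 + (18223 - 1*(-130)) = -4 + (18223 + 130) = -4 + 18353 = 18349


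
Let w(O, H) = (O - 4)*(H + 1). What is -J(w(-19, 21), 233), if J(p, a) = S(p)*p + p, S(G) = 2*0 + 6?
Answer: 3542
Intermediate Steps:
w(O, H) = (1 + H)*(-4 + O) (w(O, H) = (-4 + O)*(1 + H) = (1 + H)*(-4 + O))
S(G) = 6 (S(G) = 0 + 6 = 6)
J(p, a) = 7*p (J(p, a) = 6*p + p = 7*p)
-J(w(-19, 21), 233) = -7*(-4 - 19 - 4*21 + 21*(-19)) = -7*(-4 - 19 - 84 - 399) = -7*(-506) = -1*(-3542) = 3542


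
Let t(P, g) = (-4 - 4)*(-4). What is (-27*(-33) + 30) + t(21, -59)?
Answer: 953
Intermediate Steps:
t(P, g) = 32 (t(P, g) = -8*(-4) = 32)
(-27*(-33) + 30) + t(21, -59) = (-27*(-33) + 30) + 32 = (891 + 30) + 32 = 921 + 32 = 953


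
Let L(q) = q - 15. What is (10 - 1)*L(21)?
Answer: 54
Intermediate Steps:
L(q) = -15 + q
(10 - 1)*L(21) = (10 - 1)*(-15 + 21) = 9*6 = 54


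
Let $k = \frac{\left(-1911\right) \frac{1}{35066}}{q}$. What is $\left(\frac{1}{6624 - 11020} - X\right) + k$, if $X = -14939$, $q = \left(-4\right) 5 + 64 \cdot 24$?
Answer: $\frac{872779710775613}{58422901544} \approx 14939.0$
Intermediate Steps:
$q = 1516$ ($q = -20 + 1536 = 1516$)
$k = - \frac{1911}{53160056}$ ($k = \frac{\left(-1911\right) \frac{1}{35066}}{1516} = \left(-1911\right) \frac{1}{35066} \cdot \frac{1}{1516} = \left(- \frac{1911}{35066}\right) \frac{1}{1516} = - \frac{1911}{53160056} \approx -3.5948 \cdot 10^{-5}$)
$\left(\frac{1}{6624 - 11020} - X\right) + k = \left(\frac{1}{6624 - 11020} - -14939\right) - \frac{1911}{53160056} = \left(\frac{1}{-4396} + 14939\right) - \frac{1911}{53160056} = \left(- \frac{1}{4396} + 14939\right) - \frac{1911}{53160056} = \frac{65671843}{4396} - \frac{1911}{53160056} = \frac{872779710775613}{58422901544}$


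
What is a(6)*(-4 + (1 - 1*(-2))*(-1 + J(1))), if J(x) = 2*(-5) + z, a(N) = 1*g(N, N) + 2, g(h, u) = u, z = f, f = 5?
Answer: -176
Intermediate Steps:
z = 5
a(N) = 2 + N (a(N) = 1*N + 2 = N + 2 = 2 + N)
J(x) = -5 (J(x) = 2*(-5) + 5 = -10 + 5 = -5)
a(6)*(-4 + (1 - 1*(-2))*(-1 + J(1))) = (2 + 6)*(-4 + (1 - 1*(-2))*(-1 - 5)) = 8*(-4 + (1 + 2)*(-6)) = 8*(-4 + 3*(-6)) = 8*(-4 - 18) = 8*(-22) = -176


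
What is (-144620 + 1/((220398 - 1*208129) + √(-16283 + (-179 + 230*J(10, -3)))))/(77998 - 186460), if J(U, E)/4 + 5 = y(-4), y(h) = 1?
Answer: 7257441497197/5442930577462 + I*√2238/5442930577462 ≈ 1.3334 + 8.6915e-12*I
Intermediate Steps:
J(U, E) = -16 (J(U, E) = -20 + 4*1 = -20 + 4 = -16)
(-144620 + 1/((220398 - 1*208129) + √(-16283 + (-179 + 230*J(10, -3)))))/(77998 - 186460) = (-144620 + 1/((220398 - 1*208129) + √(-16283 + (-179 + 230*(-16)))))/(77998 - 186460) = (-144620 + 1/((220398 - 208129) + √(-16283 + (-179 - 3680))))/(-108462) = (-144620 + 1/(12269 + √(-16283 - 3859)))*(-1/108462) = (-144620 + 1/(12269 + √(-20142)))*(-1/108462) = (-144620 + 1/(12269 + 3*I*√2238))*(-1/108462) = 72310/54231 - 1/(108462*(12269 + 3*I*√2238))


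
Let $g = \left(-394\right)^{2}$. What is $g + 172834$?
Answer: $328070$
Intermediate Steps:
$g = 155236$
$g + 172834 = 155236 + 172834 = 328070$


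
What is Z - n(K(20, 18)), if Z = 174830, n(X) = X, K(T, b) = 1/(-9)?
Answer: 1573471/9 ≈ 1.7483e+5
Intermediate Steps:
K(T, b) = -⅑
Z - n(K(20, 18)) = 174830 - 1*(-⅑) = 174830 + ⅑ = 1573471/9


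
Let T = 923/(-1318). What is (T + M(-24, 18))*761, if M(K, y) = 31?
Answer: 30390535/1318 ≈ 23058.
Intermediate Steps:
T = -923/1318 (T = 923*(-1/1318) = -923/1318 ≈ -0.70030)
(T + M(-24, 18))*761 = (-923/1318 + 31)*761 = (39935/1318)*761 = 30390535/1318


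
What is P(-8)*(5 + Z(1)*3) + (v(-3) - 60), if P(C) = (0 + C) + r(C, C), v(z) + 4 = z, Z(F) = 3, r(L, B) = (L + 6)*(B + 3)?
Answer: -39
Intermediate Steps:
r(L, B) = (3 + B)*(6 + L) (r(L, B) = (6 + L)*(3 + B) = (3 + B)*(6 + L))
v(z) = -4 + z
P(C) = 18 + C² + 10*C (P(C) = (0 + C) + (18 + 3*C + 6*C + C*C) = C + (18 + 3*C + 6*C + C²) = C + (18 + C² + 9*C) = 18 + C² + 10*C)
P(-8)*(5 + Z(1)*3) + (v(-3) - 60) = (18 + (-8)² + 10*(-8))*(5 + 3*3) + ((-4 - 3) - 60) = (18 + 64 - 80)*(5 + 9) + (-7 - 60) = 2*14 - 67 = 28 - 67 = -39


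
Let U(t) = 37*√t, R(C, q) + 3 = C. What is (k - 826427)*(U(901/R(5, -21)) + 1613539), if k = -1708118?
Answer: -4089587204755 - 93778165*√1802/2 ≈ -4.0916e+12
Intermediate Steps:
R(C, q) = -3 + C
(k - 826427)*(U(901/R(5, -21)) + 1613539) = (-1708118 - 826427)*(37*√(901/(-3 + 5)) + 1613539) = -2534545*(37*√(901/2) + 1613539) = -2534545*(37*(√1802/2) + 1613539) = -2534545*(37*√1802/2 + 1613539) = -2534545*(1613539 + 37*√1802/2) = -4089587204755 - 93778165*√1802/2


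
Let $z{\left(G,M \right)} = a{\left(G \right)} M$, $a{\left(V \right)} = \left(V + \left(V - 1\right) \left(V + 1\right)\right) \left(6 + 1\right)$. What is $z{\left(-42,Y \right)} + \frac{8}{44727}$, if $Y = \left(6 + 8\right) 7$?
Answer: $\frac{52804964570}{44727} \approx 1.1806 \cdot 10^{6}$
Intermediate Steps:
$a{\left(V \right)} = 7 V + 7 \left(1 + V\right) \left(-1 + V\right)$ ($a{\left(V \right)} = \left(V + \left(-1 + V\right) \left(1 + V\right)\right) 7 = \left(V + \left(1 + V\right) \left(-1 + V\right)\right) 7 = 7 V + 7 \left(1 + V\right) \left(-1 + V\right)$)
$Y = 98$ ($Y = 14 \cdot 7 = 98$)
$z{\left(G,M \right)} = M \left(-7 + 7 G + 7 G^{2}\right)$ ($z{\left(G,M \right)} = \left(-7 + 7 G + 7 G^{2}\right) M = M \left(-7 + 7 G + 7 G^{2}\right)$)
$z{\left(-42,Y \right)} + \frac{8}{44727} = 7 \cdot 98 \left(-1 - 42 + \left(-42\right)^{2}\right) + \frac{8}{44727} = 7 \cdot 98 \left(-1 - 42 + 1764\right) + 8 \cdot \frac{1}{44727} = 7 \cdot 98 \cdot 1721 + \frac{8}{44727} = 1180606 + \frac{8}{44727} = \frac{52804964570}{44727}$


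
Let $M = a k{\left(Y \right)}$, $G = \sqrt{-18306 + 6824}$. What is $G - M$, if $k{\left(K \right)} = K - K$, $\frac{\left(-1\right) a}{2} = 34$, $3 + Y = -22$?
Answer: $i \sqrt{11482} \approx 107.15 i$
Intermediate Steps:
$Y = -25$ ($Y = -3 - 22 = -25$)
$a = -68$ ($a = \left(-2\right) 34 = -68$)
$k{\left(K \right)} = 0$
$G = i \sqrt{11482}$ ($G = \sqrt{-11482} = i \sqrt{11482} \approx 107.15 i$)
$M = 0$ ($M = \left(-68\right) 0 = 0$)
$G - M = i \sqrt{11482} - 0 = i \sqrt{11482} + 0 = i \sqrt{11482}$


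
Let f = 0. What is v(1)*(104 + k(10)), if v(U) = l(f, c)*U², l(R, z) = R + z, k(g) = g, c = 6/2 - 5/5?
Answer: 228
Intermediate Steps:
c = 2 (c = 6*(½) - 5*⅕ = 3 - 1 = 2)
v(U) = 2*U² (v(U) = (0 + 2)*U² = 2*U²)
v(1)*(104 + k(10)) = (2*1²)*(104 + 10) = (2*1)*114 = 2*114 = 228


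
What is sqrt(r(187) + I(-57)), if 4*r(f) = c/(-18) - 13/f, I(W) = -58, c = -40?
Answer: I*sqrt(72337771)/1122 ≈ 7.5804*I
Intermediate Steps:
r(f) = 5/9 - 13/(4*f) (r(f) = (-40/(-18) - 13/f)/4 = (-40*(-1/18) - 13/f)/4 = (20/9 - 13/f)/4 = 5/9 - 13/(4*f))
sqrt(r(187) + I(-57)) = sqrt((1/36)*(-117 + 20*187)/187 - 58) = sqrt((1/36)*(1/187)*(-117 + 3740) - 58) = sqrt((1/36)*(1/187)*3623 - 58) = sqrt(3623/6732 - 58) = sqrt(-386833/6732) = I*sqrt(72337771)/1122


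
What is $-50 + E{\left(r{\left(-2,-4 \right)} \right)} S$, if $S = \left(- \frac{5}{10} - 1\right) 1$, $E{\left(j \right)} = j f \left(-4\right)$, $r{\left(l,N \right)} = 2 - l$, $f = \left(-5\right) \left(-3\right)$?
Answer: $310$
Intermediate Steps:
$f = 15$
$E{\left(j \right)} = - 60 j$ ($E{\left(j \right)} = j 15 \left(-4\right) = 15 j \left(-4\right) = - 60 j$)
$S = - \frac{3}{2}$ ($S = \left(\left(-5\right) \frac{1}{10} - 1\right) 1 = \left(- \frac{1}{2} - 1\right) 1 = \left(- \frac{3}{2}\right) 1 = - \frac{3}{2} \approx -1.5$)
$-50 + E{\left(r{\left(-2,-4 \right)} \right)} S = -50 + - 60 \left(2 - -2\right) \left(- \frac{3}{2}\right) = -50 + - 60 \left(2 + 2\right) \left(- \frac{3}{2}\right) = -50 + \left(-60\right) 4 \left(- \frac{3}{2}\right) = -50 - -360 = -50 + 360 = 310$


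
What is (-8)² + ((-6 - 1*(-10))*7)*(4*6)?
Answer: 736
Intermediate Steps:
(-8)² + ((-6 - 1*(-10))*7)*(4*6) = 64 + ((-6 + 10)*7)*24 = 64 + (4*7)*24 = 64 + 28*24 = 64 + 672 = 736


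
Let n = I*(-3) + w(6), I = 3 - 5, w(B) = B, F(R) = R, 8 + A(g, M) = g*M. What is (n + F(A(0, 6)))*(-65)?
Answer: -260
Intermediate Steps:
A(g, M) = -8 + M*g (A(g, M) = -8 + g*M = -8 + M*g)
I = -2
n = 12 (n = -2*(-3) + 6 = 6 + 6 = 12)
(n + F(A(0, 6)))*(-65) = (12 + (-8 + 6*0))*(-65) = (12 + (-8 + 0))*(-65) = (12 - 8)*(-65) = 4*(-65) = -260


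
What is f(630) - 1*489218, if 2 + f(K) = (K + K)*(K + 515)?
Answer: 953480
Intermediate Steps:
f(K) = -2 + 2*K*(515 + K) (f(K) = -2 + (K + K)*(K + 515) = -2 + (2*K)*(515 + K) = -2 + 2*K*(515 + K))
f(630) - 1*489218 = (-2 + 2*630**2 + 1030*630) - 1*489218 = (-2 + 2*396900 + 648900) - 489218 = (-2 + 793800 + 648900) - 489218 = 1442698 - 489218 = 953480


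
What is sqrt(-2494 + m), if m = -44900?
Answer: 3*I*sqrt(5266) ≈ 217.7*I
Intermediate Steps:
sqrt(-2494 + m) = sqrt(-2494 - 44900) = sqrt(-47394) = 3*I*sqrt(5266)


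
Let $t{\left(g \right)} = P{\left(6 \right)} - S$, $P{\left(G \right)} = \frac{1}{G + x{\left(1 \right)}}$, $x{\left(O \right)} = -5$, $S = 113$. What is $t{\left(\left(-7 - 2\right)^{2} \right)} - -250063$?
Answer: $249951$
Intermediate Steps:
$P{\left(G \right)} = \frac{1}{-5 + G}$ ($P{\left(G \right)} = \frac{1}{G - 5} = \frac{1}{-5 + G}$)
$t{\left(g \right)} = -112$ ($t{\left(g \right)} = \frac{1}{-5 + 6} - 113 = 1^{-1} - 113 = 1 - 113 = -112$)
$t{\left(\left(-7 - 2\right)^{2} \right)} - -250063 = -112 - -250063 = -112 + 250063 = 249951$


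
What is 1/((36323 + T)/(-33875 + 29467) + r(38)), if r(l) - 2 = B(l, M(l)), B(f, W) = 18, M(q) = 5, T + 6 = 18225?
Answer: 2204/16809 ≈ 0.13112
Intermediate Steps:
T = 18219 (T = -6 + 18225 = 18219)
r(l) = 20 (r(l) = 2 + 18 = 20)
1/((36323 + T)/(-33875 + 29467) + r(38)) = 1/((36323 + 18219)/(-33875 + 29467) + 20) = 1/(54542/(-4408) + 20) = 1/(54542*(-1/4408) + 20) = 1/(-27271/2204 + 20) = 1/(16809/2204) = 2204/16809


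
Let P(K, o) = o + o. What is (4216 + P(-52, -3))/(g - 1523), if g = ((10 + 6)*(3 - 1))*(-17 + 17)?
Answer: -4210/1523 ≈ -2.7643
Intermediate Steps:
g = 0 (g = (16*2)*0 = 32*0 = 0)
P(K, o) = 2*o
(4216 + P(-52, -3))/(g - 1523) = (4216 + 2*(-3))/(0 - 1523) = (4216 - 6)/(-1523) = 4210*(-1/1523) = -4210/1523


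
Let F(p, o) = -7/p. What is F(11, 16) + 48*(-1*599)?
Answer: -316279/11 ≈ -28753.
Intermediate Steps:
F(11, 16) + 48*(-1*599) = -7/11 + 48*(-1*599) = -7*1/11 + 48*(-599) = -7/11 - 28752 = -316279/11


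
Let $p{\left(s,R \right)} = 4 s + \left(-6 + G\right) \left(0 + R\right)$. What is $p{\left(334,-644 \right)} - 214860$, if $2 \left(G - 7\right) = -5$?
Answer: $-212558$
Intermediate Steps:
$G = \frac{9}{2}$ ($G = 7 + \frac{1}{2} \left(-5\right) = 7 - \frac{5}{2} = \frac{9}{2} \approx 4.5$)
$p{\left(s,R \right)} = 4 s - \frac{3 R}{2}$ ($p{\left(s,R \right)} = 4 s + \left(-6 + \frac{9}{2}\right) \left(0 + R\right) = 4 s - \frac{3 R}{2}$)
$p{\left(334,-644 \right)} - 214860 = \left(4 \cdot 334 - -966\right) - 214860 = \left(1336 + 966\right) - 214860 = 2302 - 214860 = -212558$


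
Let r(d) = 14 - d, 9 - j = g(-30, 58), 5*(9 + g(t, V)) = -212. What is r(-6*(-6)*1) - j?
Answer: -412/5 ≈ -82.400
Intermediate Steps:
g(t, V) = -257/5 (g(t, V) = -9 + (⅕)*(-212) = -9 - 212/5 = -257/5)
j = 302/5 (j = 9 - 1*(-257/5) = 9 + 257/5 = 302/5 ≈ 60.400)
r(-6*(-6)*1) - j = (14 - (-6*(-6))) - 1*302/5 = (14 - 36) - 302/5 = -22 - 302/5 = -412/5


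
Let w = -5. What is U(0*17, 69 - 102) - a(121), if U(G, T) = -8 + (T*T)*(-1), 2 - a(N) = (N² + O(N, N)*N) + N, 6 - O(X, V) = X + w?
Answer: 353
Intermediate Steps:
O(X, V) = 11 - X (O(X, V) = 6 - (X - 5) = 6 - (-5 + X) = 6 + (5 - X) = 11 - X)
a(N) = 2 - N - N² - N*(11 - N) (a(N) = 2 - ((N² + (11 - N)*N) + N) = 2 - ((N² + N*(11 - N)) + N) = 2 - (N + N² + N*(11 - N)) = 2 + (-N - N² - N*(11 - N)) = 2 - N - N² - N*(11 - N))
U(G, T) = -8 - T² (U(G, T) = -8 + T²*(-1) = -8 - T²)
U(0*17, 69 - 102) - a(121) = (-8 - (69 - 102)²) - (2 - 12*121) = (-8 - 1*(-33)²) - (2 - 1452) = (-8 - 1*1089) - 1*(-1450) = (-8 - 1089) + 1450 = -1097 + 1450 = 353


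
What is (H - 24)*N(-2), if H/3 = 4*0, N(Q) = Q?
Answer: 48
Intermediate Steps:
H = 0 (H = 3*(4*0) = 3*0 = 0)
(H - 24)*N(-2) = (0 - 24)*(-2) = -24*(-2) = 48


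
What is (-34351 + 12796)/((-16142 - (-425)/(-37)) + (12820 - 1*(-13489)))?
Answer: -797535/375754 ≈ -2.1225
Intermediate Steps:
(-34351 + 12796)/((-16142 - (-425)/(-37)) + (12820 - 1*(-13489))) = -21555/((-16142 - (-1)*(-425)/37) + (12820 + 13489)) = -21555/((-16142 - 1*425/37) + 26309) = -21555/((-16142 - 425/37) + 26309) = -21555/(-597679/37 + 26309) = -21555/375754/37 = -21555*37/375754 = -797535/375754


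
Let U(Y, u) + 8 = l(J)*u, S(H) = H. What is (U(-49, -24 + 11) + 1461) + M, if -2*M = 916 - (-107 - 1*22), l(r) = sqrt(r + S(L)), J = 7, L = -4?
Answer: 1861/2 - 13*sqrt(3) ≈ 907.98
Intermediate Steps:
l(r) = sqrt(-4 + r) (l(r) = sqrt(r - 4) = sqrt(-4 + r))
U(Y, u) = -8 + u*sqrt(3) (U(Y, u) = -8 + sqrt(-4 + 7)*u = -8 + sqrt(3)*u = -8 + u*sqrt(3))
M = -1045/2 (M = -(916 - (-107 - 1*22))/2 = -(916 - (-107 - 22))/2 = -(916 - 1*(-129))/2 = -(916 + 129)/2 = -1/2*1045 = -1045/2 ≈ -522.50)
(U(-49, -24 + 11) + 1461) + M = ((-8 + (-24 + 11)*sqrt(3)) + 1461) - 1045/2 = ((-8 - 13*sqrt(3)) + 1461) - 1045/2 = (1453 - 13*sqrt(3)) - 1045/2 = 1861/2 - 13*sqrt(3)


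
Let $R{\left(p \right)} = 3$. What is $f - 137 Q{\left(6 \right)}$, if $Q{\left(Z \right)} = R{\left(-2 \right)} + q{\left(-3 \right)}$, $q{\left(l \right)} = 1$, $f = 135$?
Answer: $-413$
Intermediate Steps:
$Q{\left(Z \right)} = 4$ ($Q{\left(Z \right)} = 3 + 1 = 4$)
$f - 137 Q{\left(6 \right)} = 135 - 548 = -413$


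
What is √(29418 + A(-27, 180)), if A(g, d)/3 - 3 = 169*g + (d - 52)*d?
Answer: √84858 ≈ 291.30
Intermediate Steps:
A(g, d) = 9 + 507*g + 3*d*(-52 + d) (A(g, d) = 9 + 3*(169*g + (d - 52)*d) = 9 + 3*(169*g + (-52 + d)*d) = 9 + 3*(169*g + d*(-52 + d)) = 9 + (507*g + 3*d*(-52 + d)) = 9 + 507*g + 3*d*(-52 + d))
√(29418 + A(-27, 180)) = √(29418 + (9 - 156*180 + 3*180² + 507*(-27))) = √(29418 + (9 - 28080 + 3*32400 - 13689)) = √(29418 + (9 - 28080 + 97200 - 13689)) = √(29418 + 55440) = √84858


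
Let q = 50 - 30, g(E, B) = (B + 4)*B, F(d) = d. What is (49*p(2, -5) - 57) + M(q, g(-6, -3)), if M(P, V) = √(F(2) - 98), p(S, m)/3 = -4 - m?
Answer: 90 + 4*I*√6 ≈ 90.0 + 9.798*I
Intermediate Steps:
p(S, m) = -12 - 3*m (p(S, m) = 3*(-4 - m) = -12 - 3*m)
g(E, B) = B*(4 + B) (g(E, B) = (4 + B)*B = B*(4 + B))
q = 20
M(P, V) = 4*I*√6 (M(P, V) = √(2 - 98) = √(-96) = 4*I*√6)
(49*p(2, -5) - 57) + M(q, g(-6, -3)) = (49*(-12 - 3*(-5)) - 57) + 4*I*√6 = (49*(-12 + 15) - 57) + 4*I*√6 = (49*3 - 57) + 4*I*√6 = (147 - 57) + 4*I*√6 = 90 + 4*I*√6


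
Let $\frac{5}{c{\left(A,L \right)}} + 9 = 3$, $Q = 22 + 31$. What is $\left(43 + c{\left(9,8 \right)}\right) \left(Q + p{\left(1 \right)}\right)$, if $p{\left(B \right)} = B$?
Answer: $2277$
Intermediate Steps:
$Q = 53$
$c{\left(A,L \right)} = - \frac{5}{6}$ ($c{\left(A,L \right)} = \frac{5}{-9 + 3} = \frac{5}{-6} = 5 \left(- \frac{1}{6}\right) = - \frac{5}{6}$)
$\left(43 + c{\left(9,8 \right)}\right) \left(Q + p{\left(1 \right)}\right) = \left(43 - \frac{5}{6}\right) \left(53 + 1\right) = \frac{253}{6} \cdot 54 = 2277$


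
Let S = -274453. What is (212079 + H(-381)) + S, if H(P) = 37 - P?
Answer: -61956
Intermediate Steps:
(212079 + H(-381)) + S = (212079 + (37 - 1*(-381))) - 274453 = (212079 + (37 + 381)) - 274453 = (212079 + 418) - 274453 = 212497 - 274453 = -61956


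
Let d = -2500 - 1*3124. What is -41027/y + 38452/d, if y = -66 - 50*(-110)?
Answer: -1446329/100529 ≈ -14.387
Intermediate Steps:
d = -5624 (d = -2500 - 3124 = -5624)
y = 5434 (y = -66 + 5500 = 5434)
-41027/y + 38452/d = -41027/5434 + 38452/(-5624) = -41027*1/5434 + 38452*(-1/5624) = -41027/5434 - 9613/1406 = -1446329/100529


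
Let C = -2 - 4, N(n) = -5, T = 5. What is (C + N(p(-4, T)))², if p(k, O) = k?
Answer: 121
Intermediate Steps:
C = -6
(C + N(p(-4, T)))² = (-6 - 5)² = (-11)² = 121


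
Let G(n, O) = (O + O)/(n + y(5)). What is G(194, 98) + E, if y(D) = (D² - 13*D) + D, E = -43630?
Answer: -6936974/159 ≈ -43629.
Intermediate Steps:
y(D) = D² - 12*D
G(n, O) = 2*O/(-35 + n) (G(n, O) = (O + O)/(n + 5*(-12 + 5)) = (2*O)/(n + 5*(-7)) = (2*O)/(n - 35) = (2*O)/(-35 + n) = 2*O/(-35 + n))
G(194, 98) + E = 2*98/(-35 + 194) - 43630 = 2*98/159 - 43630 = 2*98*(1/159) - 43630 = 196/159 - 43630 = -6936974/159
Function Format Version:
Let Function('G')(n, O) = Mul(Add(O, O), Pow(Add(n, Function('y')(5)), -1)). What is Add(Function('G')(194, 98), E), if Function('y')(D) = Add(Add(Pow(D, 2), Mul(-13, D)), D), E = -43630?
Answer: Rational(-6936974, 159) ≈ -43629.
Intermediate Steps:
Function('y')(D) = Add(Pow(D, 2), Mul(-12, D))
Function('G')(n, O) = Mul(2, O, Pow(Add(-35, n), -1)) (Function('G')(n, O) = Mul(Add(O, O), Pow(Add(n, Mul(5, Add(-12, 5))), -1)) = Mul(Mul(2, O), Pow(Add(n, Mul(5, -7)), -1)) = Mul(Mul(2, O), Pow(Add(n, -35), -1)) = Mul(Mul(2, O), Pow(Add(-35, n), -1)) = Mul(2, O, Pow(Add(-35, n), -1)))
Add(Function('G')(194, 98), E) = Add(Mul(2, 98, Pow(Add(-35, 194), -1)), -43630) = Add(Mul(2, 98, Pow(159, -1)), -43630) = Add(Mul(2, 98, Rational(1, 159)), -43630) = Add(Rational(196, 159), -43630) = Rational(-6936974, 159)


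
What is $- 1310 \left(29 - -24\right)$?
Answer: $-69430$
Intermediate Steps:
$- 1310 \left(29 - -24\right) = - 1310 \left(29 + 24\right) = \left(-1310\right) 53 = -69430$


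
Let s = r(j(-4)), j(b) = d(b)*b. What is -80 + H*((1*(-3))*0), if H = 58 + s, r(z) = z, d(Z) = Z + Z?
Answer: -80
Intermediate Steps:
d(Z) = 2*Z
j(b) = 2*b**2 (j(b) = (2*b)*b = 2*b**2)
s = 32 (s = 2*(-4)**2 = 2*16 = 32)
H = 90 (H = 58 + 32 = 90)
-80 + H*((1*(-3))*0) = -80 + 90*((1*(-3))*0) = -80 + 90*(-3*0) = -80 + 90*0 = -80 + 0 = -80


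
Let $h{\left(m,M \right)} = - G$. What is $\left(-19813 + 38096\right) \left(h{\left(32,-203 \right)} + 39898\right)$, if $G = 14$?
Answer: $729199172$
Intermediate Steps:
$h{\left(m,M \right)} = -14$ ($h{\left(m,M \right)} = \left(-1\right) 14 = -14$)
$\left(-19813 + 38096\right) \left(h{\left(32,-203 \right)} + 39898\right) = \left(-19813 + 38096\right) \left(-14 + 39898\right) = 18283 \cdot 39884 = 729199172$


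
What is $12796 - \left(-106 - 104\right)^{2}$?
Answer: $-31304$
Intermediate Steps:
$12796 - \left(-106 - 104\right)^{2} = 12796 - \left(-210\right)^{2} = 12796 - 44100 = -31304$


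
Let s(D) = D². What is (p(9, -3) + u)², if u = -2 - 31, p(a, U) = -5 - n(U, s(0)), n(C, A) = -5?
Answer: 1089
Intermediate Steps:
p(a, U) = 0 (p(a, U) = -5 - 1*(-5) = -5 + 5 = 0)
u = -33
(p(9, -3) + u)² = (0 - 33)² = (-33)² = 1089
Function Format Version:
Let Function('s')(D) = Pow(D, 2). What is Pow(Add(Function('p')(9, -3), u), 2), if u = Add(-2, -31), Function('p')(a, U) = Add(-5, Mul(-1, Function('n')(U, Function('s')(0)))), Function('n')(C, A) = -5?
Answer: 1089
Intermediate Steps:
Function('p')(a, U) = 0 (Function('p')(a, U) = Add(-5, Mul(-1, -5)) = Add(-5, 5) = 0)
u = -33
Pow(Add(Function('p')(9, -3), u), 2) = Pow(Add(0, -33), 2) = Pow(-33, 2) = 1089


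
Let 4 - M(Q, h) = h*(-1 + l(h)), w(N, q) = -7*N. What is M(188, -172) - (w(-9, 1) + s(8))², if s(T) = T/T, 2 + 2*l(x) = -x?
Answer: 10356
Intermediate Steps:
l(x) = -1 - x/2 (l(x) = -1 + (-x)/2 = -1 - x/2)
s(T) = 1
M(Q, h) = 4 - h*(-2 - h/2) (M(Q, h) = 4 - h*(-1 + (-1 - h/2)) = 4 - h*(-2 - h/2))
M(188, -172) - (w(-9, 1) + s(8))² = (4 + (½)*(-172)² + 2*(-172)) - (-7*(-9) + 1)² = (4 + (½)*29584 - 344) - (63 + 1)² = (4 + 14792 - 344) - 1*64² = 14452 - 1*4096 = 14452 - 4096 = 10356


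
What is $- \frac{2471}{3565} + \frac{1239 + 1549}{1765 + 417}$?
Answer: $\frac{2273749}{3889415} \approx 0.5846$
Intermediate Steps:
$- \frac{2471}{3565} + \frac{1239 + 1549}{1765 + 417} = \left(-2471\right) \frac{1}{3565} + \frac{2788}{2182} = - \frac{2471}{3565} + 2788 \cdot \frac{1}{2182} = - \frac{2471}{3565} + \frac{1394}{1091} = \frac{2273749}{3889415}$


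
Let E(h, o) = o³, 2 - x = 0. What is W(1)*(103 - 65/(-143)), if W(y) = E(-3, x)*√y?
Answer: 9104/11 ≈ 827.64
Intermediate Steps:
x = 2 (x = 2 - 1*0 = 2 + 0 = 2)
W(y) = 8*√y (W(y) = 2³*√y = 8*√y)
W(1)*(103 - 65/(-143)) = (8*√1)*(103 - 65/(-143)) = (8*1)*(103 - 65*(-1/143)) = 8*(103 + 5/11) = 8*(1138/11) = 9104/11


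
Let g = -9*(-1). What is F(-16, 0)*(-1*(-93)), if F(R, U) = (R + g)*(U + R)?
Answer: 10416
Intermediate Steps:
g = 9
F(R, U) = (9 + R)*(R + U) (F(R, U) = (R + 9)*(U + R) = (9 + R)*(R + U))
F(-16, 0)*(-1*(-93)) = ((-16)² + 9*(-16) + 9*0 - 16*0)*(-1*(-93)) = (256 - 144 + 0 + 0)*93 = 112*93 = 10416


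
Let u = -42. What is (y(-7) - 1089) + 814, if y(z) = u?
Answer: -317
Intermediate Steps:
y(z) = -42
(y(-7) - 1089) + 814 = (-42 - 1089) + 814 = -1131 + 814 = -317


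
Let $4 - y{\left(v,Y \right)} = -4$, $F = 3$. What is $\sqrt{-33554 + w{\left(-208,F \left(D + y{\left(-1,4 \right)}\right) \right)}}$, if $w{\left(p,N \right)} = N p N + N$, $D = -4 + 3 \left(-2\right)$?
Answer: $2 i \sqrt{10262} \approx 202.6 i$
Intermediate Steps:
$y{\left(v,Y \right)} = 8$ ($y{\left(v,Y \right)} = 4 - -4 = 4 + 4 = 8$)
$D = -10$ ($D = -4 - 6 = -10$)
$w{\left(p,N \right)} = N + p N^{2}$ ($w{\left(p,N \right)} = p N^{2} + N = N + p N^{2}$)
$\sqrt{-33554 + w{\left(-208,F \left(D + y{\left(-1,4 \right)}\right) \right)}} = \sqrt{-33554 + 3 \left(-10 + 8\right) \left(1 + 3 \left(-10 + 8\right) \left(-208\right)\right)} = \sqrt{-33554 + 3 \left(-2\right) \left(1 + 3 \left(-2\right) \left(-208\right)\right)} = \sqrt{-33554 - 6 \left(1 - -1248\right)} = \sqrt{-33554 - 6 \left(1 + 1248\right)} = \sqrt{-33554 - 7494} = \sqrt{-41048} = 2 i \sqrt{10262}$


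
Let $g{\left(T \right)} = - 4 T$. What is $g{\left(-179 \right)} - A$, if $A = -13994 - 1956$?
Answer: $16666$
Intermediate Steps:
$A = -15950$ ($A = -13994 - 1956 = -15950$)
$g{\left(-179 \right)} - A = \left(-4\right) \left(-179\right) - -15950 = 716 + 15950 = 16666$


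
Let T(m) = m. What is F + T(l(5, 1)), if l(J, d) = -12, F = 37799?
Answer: 37787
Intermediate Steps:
F + T(l(5, 1)) = 37799 - 12 = 37787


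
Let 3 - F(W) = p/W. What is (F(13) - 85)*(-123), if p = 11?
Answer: 132471/13 ≈ 10190.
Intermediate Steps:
F(W) = 3 - 11/W
(F(13) - 85)*(-123) = ((3 - 11/13) - 85)*(-123) = (28/13 - 85)*(-123) = -1077/13*(-123) = 132471/13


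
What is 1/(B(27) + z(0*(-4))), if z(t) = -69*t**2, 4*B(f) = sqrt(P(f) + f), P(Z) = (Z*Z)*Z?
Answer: 2*sqrt(2190)/3285 ≈ 0.028492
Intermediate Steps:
P(Z) = Z**3 (P(Z) = Z**2*Z = Z**3)
B(f) = sqrt(f + f**3)/4 (B(f) = sqrt(f**3 + f)/4 = sqrt(f + f**3)/4)
1/(B(27) + z(0*(-4))) = 1/(sqrt(27 + 27**3)/4 - 69*(0*(-4))**2) = 1/(sqrt(27 + 19683)/4 - 69*0**2) = 1/(sqrt(19710)/4 - 69*0) = 1/((3*sqrt(2190))/4 + 0) = 1/(3*sqrt(2190)/4 + 0) = 1/(3*sqrt(2190)/4) = 2*sqrt(2190)/3285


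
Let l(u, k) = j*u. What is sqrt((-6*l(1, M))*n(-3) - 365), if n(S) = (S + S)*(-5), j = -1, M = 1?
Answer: I*sqrt(185) ≈ 13.601*I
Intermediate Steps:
n(S) = -10*S (n(S) = (2*S)*(-5) = -10*S)
l(u, k) = -u
sqrt((-6*l(1, M))*n(-3) - 365) = sqrt((-(-6))*(-10*(-3)) - 365) = sqrt(-6*(-1)*30 - 365) = sqrt(6*30 - 365) = sqrt(180 - 365) = sqrt(-185) = I*sqrt(185)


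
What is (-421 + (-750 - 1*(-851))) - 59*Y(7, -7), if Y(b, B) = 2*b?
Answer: -1146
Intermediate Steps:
(-421 + (-750 - 1*(-851))) - 59*Y(7, -7) = (-421 + (-750 - 1*(-851))) - 118*7 = (-421 + (-750 + 851)) - 59*14 = (-421 + 101) - 826 = -320 - 826 = -1146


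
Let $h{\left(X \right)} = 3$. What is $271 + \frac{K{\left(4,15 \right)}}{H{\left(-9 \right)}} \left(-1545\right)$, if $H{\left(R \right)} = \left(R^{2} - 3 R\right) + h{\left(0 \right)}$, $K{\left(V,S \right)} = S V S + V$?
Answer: $- \frac{455533}{37} \approx -12312.0$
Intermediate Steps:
$K{\left(V,S \right)} = V + V S^{2}$ ($K{\left(V,S \right)} = V S^{2} + V = V + V S^{2}$)
$H{\left(R \right)} = 3 + R^{2} - 3 R$ ($H{\left(R \right)} = \left(R^{2} - 3 R\right) + 3 = 3 + R^{2} - 3 R$)
$271 + \frac{K{\left(4,15 \right)}}{H{\left(-9 \right)}} \left(-1545\right) = 271 + \frac{4 \left(1 + 15^{2}\right)}{3 + \left(-9\right)^{2} - -27} \left(-1545\right) = 271 + \frac{4 \left(1 + 225\right)}{3 + 81 + 27} \left(-1545\right) = 271 + \frac{4 \cdot 226}{111} \left(-1545\right) = 271 + 904 \cdot \frac{1}{111} \left(-1545\right) = 271 + \frac{904}{111} \left(-1545\right) = 271 - \frac{465560}{37} = - \frac{455533}{37}$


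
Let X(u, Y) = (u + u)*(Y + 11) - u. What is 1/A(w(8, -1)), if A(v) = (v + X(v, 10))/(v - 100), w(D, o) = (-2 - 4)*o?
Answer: -47/126 ≈ -0.37302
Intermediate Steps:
X(u, Y) = -u + 2*u*(11 + Y) (X(u, Y) = (2*u)*(11 + Y) - u = 2*u*(11 + Y) - u = -u + 2*u*(11 + Y))
w(D, o) = -6*o
A(v) = 42*v/(-100 + v) (A(v) = (v + v*(21 + 2*10))/(v - 100) = (v + v*(21 + 20))/(-100 + v) = (v + v*41)/(-100 + v) = (v + 41*v)/(-100 + v) = (42*v)/(-100 + v) = 42*v/(-100 + v))
1/A(w(8, -1)) = 1/(42*(-6*(-1))/(-100 - 6*(-1))) = 1/(42*6/(-100 + 6)) = 1/(42*6/(-94)) = 1/(42*6*(-1/94)) = 1/(-126/47) = -47/126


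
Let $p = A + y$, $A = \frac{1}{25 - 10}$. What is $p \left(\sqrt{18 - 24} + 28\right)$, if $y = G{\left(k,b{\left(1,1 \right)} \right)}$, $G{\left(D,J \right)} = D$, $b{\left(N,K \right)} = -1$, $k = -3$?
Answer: $- \frac{1232}{15} - \frac{44 i \sqrt{6}}{15} \approx -82.133 - 7.1852 i$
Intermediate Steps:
$y = -3$
$A = \frac{1}{15} \approx 0.066667$
$p = - \frac{44}{15}$ ($p = \frac{1}{15} - 3 = - \frac{44}{15} \approx -2.9333$)
$p \left(\sqrt{18 - 24} + 28\right) = - \frac{44 \left(\sqrt{18 - 24} + 28\right)}{15} = - \frac{44 \left(\sqrt{-6} + 28\right)}{15} = - \frac{44 \left(i \sqrt{6} + 28\right)}{15} = - \frac{44 \left(28 + i \sqrt{6}\right)}{15} = - \frac{1232}{15} - \frac{44 i \sqrt{6}}{15}$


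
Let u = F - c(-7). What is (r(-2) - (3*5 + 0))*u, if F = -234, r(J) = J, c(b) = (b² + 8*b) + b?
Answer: 3740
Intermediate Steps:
c(b) = b² + 9*b
u = -220 (u = -234 - (-7)*(9 - 7) = -234 - (-7)*2 = -234 - 1*(-14) = -234 + 14 = -220)
(r(-2) - (3*5 + 0))*u = (-2 - (3*5 + 0))*(-220) = (-2 - (15 + 0))*(-220) = (-2 - 1*15)*(-220) = (-2 - 15)*(-220) = -17*(-220) = 3740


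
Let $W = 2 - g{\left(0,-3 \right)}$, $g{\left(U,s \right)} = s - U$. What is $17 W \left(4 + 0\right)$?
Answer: $340$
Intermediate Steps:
$W = 5$ ($W = 2 - \left(-3 - 0\right) = 2 - \left(-3 + 0\right) = 2 - -3 = 2 + 3 = 5$)
$17 W \left(4 + 0\right) = 17 \cdot 5 \left(4 + 0\right) = 85 \cdot 4 = 340$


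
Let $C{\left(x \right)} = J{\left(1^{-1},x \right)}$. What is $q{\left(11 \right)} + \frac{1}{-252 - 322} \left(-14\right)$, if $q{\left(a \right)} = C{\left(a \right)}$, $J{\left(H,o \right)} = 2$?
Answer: $\frac{83}{41} \approx 2.0244$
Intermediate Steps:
$C{\left(x \right)} = 2$
$q{\left(a \right)} = 2$
$q{\left(11 \right)} + \frac{1}{-252 - 322} \left(-14\right) = 2 + \frac{1}{-252 - 322} \left(-14\right) = 2 + \frac{1}{-574} \left(-14\right) = 2 - - \frac{1}{41} = 2 + \frac{1}{41} = \frac{83}{41}$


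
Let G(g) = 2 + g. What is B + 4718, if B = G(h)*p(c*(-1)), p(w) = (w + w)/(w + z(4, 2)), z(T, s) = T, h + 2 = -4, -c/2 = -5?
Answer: 14114/3 ≈ 4704.7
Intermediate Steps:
c = 10 (c = -2*(-5) = 10)
h = -6 (h = -2 - 4 = -6)
p(w) = 2*w/(4 + w) (p(w) = (w + w)/(w + 4) = (2*w)/(4 + w) = 2*w/(4 + w))
B = -40/3 (B = (2 - 6)*(2*(10*(-1))/(4 + 10*(-1))) = -8*(-10)/(4 - 10) = -8*(-10)/(-6) = -8*(-10)*(-1)/6 = -4*10/3 = -40/3 ≈ -13.333)
B + 4718 = -40/3 + 4718 = 14114/3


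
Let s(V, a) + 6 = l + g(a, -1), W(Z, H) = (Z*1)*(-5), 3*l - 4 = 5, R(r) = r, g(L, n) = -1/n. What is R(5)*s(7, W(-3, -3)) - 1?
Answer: -11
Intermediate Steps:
l = 3 (l = 4/3 + (1/3)*5 = 4/3 + 5/3 = 3)
W(Z, H) = -5*Z (W(Z, H) = Z*(-5) = -5*Z)
s(V, a) = -2 (s(V, a) = -6 + (3 - 1/(-1)) = -6 + (3 - 1*(-1)) = -6 + (3 + 1) = -6 + 4 = -2)
R(5)*s(7, W(-3, -3)) - 1 = 5*(-2) - 1 = -10 - 1 = -11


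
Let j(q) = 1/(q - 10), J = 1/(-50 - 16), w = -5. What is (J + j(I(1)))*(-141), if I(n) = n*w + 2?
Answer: 3713/286 ≈ 12.983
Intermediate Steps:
I(n) = 2 - 5*n (I(n) = n*(-5) + 2 = -5*n + 2 = 2 - 5*n)
J = -1/66 (J = 1/(-66) = -1/66 ≈ -0.015152)
j(q) = 1/(-10 + q)
(J + j(I(1)))*(-141) = (-1/66 + 1/(-10 + (2 - 5*1)))*(-141) = (-1/66 + 1/(-10 + (2 - 5)))*(-141) = (-1/66 + 1/(-10 - 3))*(-141) = (-1/66 + 1/(-13))*(-141) = (-1/66 - 1/13)*(-141) = -79/858*(-141) = 3713/286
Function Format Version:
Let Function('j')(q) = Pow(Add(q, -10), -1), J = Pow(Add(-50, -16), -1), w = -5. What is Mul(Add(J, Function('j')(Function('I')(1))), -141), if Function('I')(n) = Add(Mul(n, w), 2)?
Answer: Rational(3713, 286) ≈ 12.983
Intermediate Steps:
Function('I')(n) = Add(2, Mul(-5, n)) (Function('I')(n) = Add(Mul(n, -5), 2) = Add(Mul(-5, n), 2) = Add(2, Mul(-5, n)))
J = Rational(-1, 66) (J = Pow(-66, -1) = Rational(-1, 66) ≈ -0.015152)
Function('j')(q) = Pow(Add(-10, q), -1)
Mul(Add(J, Function('j')(Function('I')(1))), -141) = Mul(Add(Rational(-1, 66), Pow(Add(-10, Add(2, Mul(-5, 1))), -1)), -141) = Mul(Add(Rational(-1, 66), Pow(Add(-10, Add(2, -5)), -1)), -141) = Mul(Add(Rational(-1, 66), Pow(Add(-10, -3), -1)), -141) = Mul(Add(Rational(-1, 66), Pow(-13, -1)), -141) = Mul(Add(Rational(-1, 66), Rational(-1, 13)), -141) = Mul(Rational(-79, 858), -141) = Rational(3713, 286)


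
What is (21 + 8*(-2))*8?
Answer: 40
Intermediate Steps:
(21 + 8*(-2))*8 = (21 - 16)*8 = 5*8 = 40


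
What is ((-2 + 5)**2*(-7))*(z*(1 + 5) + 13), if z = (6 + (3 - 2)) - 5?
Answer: -1575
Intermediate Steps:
z = 2 (z = (6 + 1) - 5 = 7 - 5 = 2)
((-2 + 5)**2*(-7))*(z*(1 + 5) + 13) = ((-2 + 5)**2*(-7))*(2*(1 + 5) + 13) = (3**2*(-7))*(2*6 + 13) = (9*(-7))*(12 + 13) = -63*25 = -1575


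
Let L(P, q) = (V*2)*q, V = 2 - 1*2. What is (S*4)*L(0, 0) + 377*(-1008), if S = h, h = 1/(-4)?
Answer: -380016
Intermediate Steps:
V = 0 (V = 2 - 2 = 0)
h = -1/4 ≈ -0.25000
S = -1/4 ≈ -0.25000
L(P, q) = 0 (L(P, q) = (0*2)*q = 0*q = 0)
(S*4)*L(0, 0) + 377*(-1008) = -1/4*4*0 + 377*(-1008) = -1*0 - 380016 = 0 - 380016 = -380016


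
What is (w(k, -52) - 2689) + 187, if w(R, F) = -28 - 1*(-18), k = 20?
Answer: -2512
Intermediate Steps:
w(R, F) = -10 (w(R, F) = -28 + 18 = -10)
(w(k, -52) - 2689) + 187 = (-10 - 2689) + 187 = -2699 + 187 = -2512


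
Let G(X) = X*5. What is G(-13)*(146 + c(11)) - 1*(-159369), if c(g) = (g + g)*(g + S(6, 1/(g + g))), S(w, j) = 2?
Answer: 131289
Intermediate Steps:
G(X) = 5*X
c(g) = 2*g*(2 + g) (c(g) = (g + g)*(g + 2) = (2*g)*(2 + g) = 2*g*(2 + g))
G(-13)*(146 + c(11)) - 1*(-159369) = (5*(-13))*(146 + 2*11*(2 + 11)) - 1*(-159369) = -65*(146 + 2*11*13) + 159369 = -65*(146 + 286) + 159369 = -65*432 + 159369 = -28080 + 159369 = 131289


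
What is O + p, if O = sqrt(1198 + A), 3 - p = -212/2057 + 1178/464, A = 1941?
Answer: 269283/477224 + sqrt(3139) ≈ 56.591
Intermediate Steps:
p = 269283/477224 (p = 3 - (-212/2057 + 1178/464) = 3 - (-212*1/2057 + 1178*(1/464)) = 3 - (-212/2057 + 589/232) = 3 - 1*1162389/477224 = 3 - 1162389/477224 = 269283/477224 ≈ 0.56427)
O = sqrt(3139) (O = sqrt(1198 + 1941) = sqrt(3139) ≈ 56.027)
O + p = sqrt(3139) + 269283/477224 = 269283/477224 + sqrt(3139)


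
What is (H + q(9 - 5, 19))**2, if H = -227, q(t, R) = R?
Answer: 43264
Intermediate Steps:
(H + q(9 - 5, 19))**2 = (-227 + 19)**2 = (-208)**2 = 43264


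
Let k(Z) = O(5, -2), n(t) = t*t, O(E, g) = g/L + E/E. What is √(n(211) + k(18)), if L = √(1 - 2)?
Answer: √(44522 + 2*I) ≈ 211.0 + 0.0047*I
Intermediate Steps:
L = I (L = √(-1) = I ≈ 1.0*I)
O(E, g) = 1 - I*g (O(E, g) = g/I + E/E = g*(-I) + 1 = -I*g + 1 = 1 - I*g)
n(t) = t²
k(Z) = 1 + 2*I (k(Z) = 1 - 1*I*(-2) = 1 + 2*I)
√(n(211) + k(18)) = √(211² + I*(2 - I)) = √(44521 + I*(2 - I))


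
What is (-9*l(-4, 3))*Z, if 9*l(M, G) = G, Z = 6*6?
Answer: -108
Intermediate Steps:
Z = 36
l(M, G) = G/9
(-9*l(-4, 3))*Z = -3*36 = -108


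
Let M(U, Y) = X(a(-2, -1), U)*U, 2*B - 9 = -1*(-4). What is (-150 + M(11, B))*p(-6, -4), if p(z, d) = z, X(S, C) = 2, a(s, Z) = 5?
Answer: 768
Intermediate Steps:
B = 13/2 (B = 9/2 + (-1*(-4))/2 = 9/2 + (½)*4 = 9/2 + 2 = 13/2 ≈ 6.5000)
M(U, Y) = 2*U
(-150 + M(11, B))*p(-6, -4) = (-150 + 2*11)*(-6) = (-150 + 22)*(-6) = -128*(-6) = 768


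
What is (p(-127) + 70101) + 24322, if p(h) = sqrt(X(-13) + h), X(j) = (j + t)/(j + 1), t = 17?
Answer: 94423 + I*sqrt(1146)/3 ≈ 94423.0 + 11.284*I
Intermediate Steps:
X(j) = (17 + j)/(1 + j) (X(j) = (j + 17)/(j + 1) = (17 + j)/(1 + j))
p(h) = sqrt(-1/3 + h) (p(h) = sqrt((17 - 13)/(1 - 13) + h) = sqrt(4/(-12) + h) = sqrt(-1/12*4 + h) = sqrt(-1/3 + h))
(p(-127) + 70101) + 24322 = (sqrt(-3 + 9*(-127))/3 + 70101) + 24322 = (sqrt(-3 - 1143)/3 + 70101) + 24322 = (sqrt(-1146)/3 + 70101) + 24322 = ((I*sqrt(1146))/3 + 70101) + 24322 = (I*sqrt(1146)/3 + 70101) + 24322 = (70101 + I*sqrt(1146)/3) + 24322 = 94423 + I*sqrt(1146)/3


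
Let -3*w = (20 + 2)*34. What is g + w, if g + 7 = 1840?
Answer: 4751/3 ≈ 1583.7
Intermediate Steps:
g = 1833 (g = -7 + 1840 = 1833)
w = -748/3 (w = -(20 + 2)*34/3 = -22*34/3 = -⅓*748 = -748/3 ≈ -249.33)
g + w = 1833 - 748/3 = 4751/3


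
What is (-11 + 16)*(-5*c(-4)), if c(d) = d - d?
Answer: 0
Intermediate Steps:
c(d) = 0
(-11 + 16)*(-5*c(-4)) = (-11 + 16)*(-5*0) = 5*0 = 0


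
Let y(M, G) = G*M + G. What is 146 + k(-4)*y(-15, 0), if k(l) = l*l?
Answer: 146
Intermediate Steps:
k(l) = l**2
y(M, G) = G + G*M
146 + k(-4)*y(-15, 0) = 146 + (-4)**2*(0*(1 - 15)) = 146 + 16*(0*(-14)) = 146 + 16*0 = 146 + 0 = 146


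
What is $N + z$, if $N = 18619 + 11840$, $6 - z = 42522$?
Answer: $-12057$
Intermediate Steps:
$z = -42516$ ($z = 6 - 42522 = -42516$)
$N = 30459$
$N + z = 30459 - 42516 = -12057$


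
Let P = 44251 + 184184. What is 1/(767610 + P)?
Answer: 1/996045 ≈ 1.0040e-6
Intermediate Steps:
P = 228435
1/(767610 + P) = 1/(767610 + 228435) = 1/996045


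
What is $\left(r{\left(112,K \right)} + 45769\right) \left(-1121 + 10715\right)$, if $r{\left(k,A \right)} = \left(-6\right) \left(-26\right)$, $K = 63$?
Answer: $440604450$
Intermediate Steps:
$r{\left(k,A \right)} = 156$
$\left(r{\left(112,K \right)} + 45769\right) \left(-1121 + 10715\right) = \left(156 + 45769\right) \left(-1121 + 10715\right) = 45925 \cdot 9594 = 440604450$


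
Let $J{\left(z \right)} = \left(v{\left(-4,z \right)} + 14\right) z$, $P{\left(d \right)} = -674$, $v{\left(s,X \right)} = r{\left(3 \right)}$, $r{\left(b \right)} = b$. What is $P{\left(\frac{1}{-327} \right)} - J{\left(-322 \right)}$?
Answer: $4800$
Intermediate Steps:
$v{\left(s,X \right)} = 3$
$J{\left(z \right)} = 17 z$ ($J{\left(z \right)} = \left(3 + 14\right) z = 17 z$)
$P{\left(\frac{1}{-327} \right)} - J{\left(-322 \right)} = -674 - 17 \left(-322\right) = -674 - -5474 = -674 + 5474 = 4800$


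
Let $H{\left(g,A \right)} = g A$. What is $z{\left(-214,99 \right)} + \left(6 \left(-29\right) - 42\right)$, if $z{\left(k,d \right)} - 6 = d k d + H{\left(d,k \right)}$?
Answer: $-2118810$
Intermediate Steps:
$H{\left(g,A \right)} = A g$
$z{\left(k,d \right)} = 6 + d k + k d^{2}$ ($z{\left(k,d \right)} = 6 + \left(d k d + k d\right) = 6 + \left(k d^{2} + d k\right) = 6 + \left(d k + k d^{2}\right) = 6 + d k + k d^{2}$)
$z{\left(-214,99 \right)} + \left(6 \left(-29\right) - 42\right) = \left(6 + 99 \left(-214\right) - 214 \cdot 99^{2}\right) + \left(6 \left(-29\right) - 42\right) = \left(6 - 21186 - 2097414\right) - 216 = -2118594 - 216 = -2118810$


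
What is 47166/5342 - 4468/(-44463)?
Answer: 1060504957/118760673 ≈ 8.9298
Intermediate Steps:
47166/5342 - 4468/(-44463) = 47166*(1/5342) - 4468*(-1/44463) = 23583/2671 + 4468/44463 = 1060504957/118760673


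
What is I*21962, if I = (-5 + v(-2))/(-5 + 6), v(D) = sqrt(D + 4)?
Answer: -109810 + 21962*sqrt(2) ≈ -78751.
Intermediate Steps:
v(D) = sqrt(4 + D)
I = -5 + sqrt(2) (I = (-5 + sqrt(4 - 2))/(-5 + 6) = (-5 + sqrt(2))/1 = (-5 + sqrt(2))*1 = -5 + sqrt(2) ≈ -3.5858)
I*21962 = (-5 + sqrt(2))*21962 = -109810 + 21962*sqrt(2)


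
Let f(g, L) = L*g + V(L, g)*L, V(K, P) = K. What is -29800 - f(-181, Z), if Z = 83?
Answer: -21666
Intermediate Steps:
f(g, L) = L² + L*g (f(g, L) = L*g + L*L = L*g + L² = L² + L*g)
-29800 - f(-181, Z) = -29800 - 83*(83 - 181) = -29800 - 83*(-98) = -29800 - 1*(-8134) = -29800 + 8134 = -21666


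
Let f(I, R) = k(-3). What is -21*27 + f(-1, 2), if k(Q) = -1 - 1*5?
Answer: -573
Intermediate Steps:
k(Q) = -6 (k(Q) = -1 - 5 = -6)
f(I, R) = -6
-21*27 + f(-1, 2) = -21*27 - 6 = -567 - 6 = -573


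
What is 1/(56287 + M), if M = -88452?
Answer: -1/32165 ≈ -3.1090e-5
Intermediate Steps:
1/(56287 + M) = 1/(56287 - 88452) = 1/(-32165) = -1/32165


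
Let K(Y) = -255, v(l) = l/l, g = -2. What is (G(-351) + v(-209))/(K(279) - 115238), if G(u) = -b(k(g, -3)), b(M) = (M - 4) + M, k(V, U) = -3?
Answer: -11/115493 ≈ -9.5244e-5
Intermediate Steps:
v(l) = 1
b(M) = -4 + 2*M (b(M) = (-4 + M) + M = -4 + 2*M)
G(u) = 10 (G(u) = -(-4 + 2*(-3)) = -(-4 - 6) = -1*(-10) = 10)
(G(-351) + v(-209))/(K(279) - 115238) = (10 + 1)/(-255 - 115238) = 11/(-115493) = 11*(-1/115493) = -11/115493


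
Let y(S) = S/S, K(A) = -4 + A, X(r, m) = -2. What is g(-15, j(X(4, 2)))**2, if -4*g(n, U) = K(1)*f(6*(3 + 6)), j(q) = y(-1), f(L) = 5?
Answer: 225/16 ≈ 14.063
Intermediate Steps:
y(S) = 1
j(q) = 1
g(n, U) = 15/4 (g(n, U) = -(-4 + 1)*5/4 = -(-3)*5/4 = -1/4*(-15) = 15/4)
g(-15, j(X(4, 2)))**2 = (15/4)**2 = 225/16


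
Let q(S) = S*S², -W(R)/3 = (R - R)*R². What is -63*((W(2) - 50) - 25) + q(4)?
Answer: 4789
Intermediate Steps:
W(R) = 0 (W(R) = -3*(R - R)*R² = -0*R² = -3*0 = 0)
q(S) = S³
-63*((W(2) - 50) - 25) + q(4) = -63*((0 - 50) - 25) + 4³ = -63*(-50 - 25) + 64 = -63*(-75) + 64 = 4725 + 64 = 4789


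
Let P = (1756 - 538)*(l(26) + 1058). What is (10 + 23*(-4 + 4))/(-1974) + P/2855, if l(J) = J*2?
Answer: 266877997/563577 ≈ 473.54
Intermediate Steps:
l(J) = 2*J
P = 1351980 (P = (1756 - 538)*(2*26 + 1058) = 1218*(52 + 1058) = 1218*1110 = 1351980)
(10 + 23*(-4 + 4))/(-1974) + P/2855 = (10 + 23*(-4 + 4))/(-1974) + 1351980/2855 = (10 + 23*0)*(-1/1974) + 1351980*(1/2855) = (10 + 0)*(-1/1974) + 270396/571 = 10*(-1/1974) + 270396/571 = -5/987 + 270396/571 = 266877997/563577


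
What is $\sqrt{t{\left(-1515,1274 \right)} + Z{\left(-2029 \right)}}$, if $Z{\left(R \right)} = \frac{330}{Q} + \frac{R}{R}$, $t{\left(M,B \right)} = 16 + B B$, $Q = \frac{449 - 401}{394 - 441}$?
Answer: $\frac{\sqrt{25964318}}{4} \approx 1273.9$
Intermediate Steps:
$Q = - \frac{48}{47}$ ($Q = \frac{48}{-47} = 48 \left(- \frac{1}{47}\right) = - \frac{48}{47} \approx -1.0213$)
$t{\left(M,B \right)} = 16 + B^{2}$
$Z{\left(R \right)} = - \frac{2577}{8}$ ($Z{\left(R \right)} = \frac{330}{- \frac{48}{47}} + \frac{R}{R} = 330 \left(- \frac{47}{48}\right) + 1 = - \frac{2585}{8} + 1 = - \frac{2577}{8}$)
$\sqrt{t{\left(-1515,1274 \right)} + Z{\left(-2029 \right)}} = \sqrt{\left(16 + 1274^{2}\right) - \frac{2577}{8}} = \sqrt{\left(16 + 1623076\right) - \frac{2577}{8}} = \sqrt{1623092 - \frac{2577}{8}} = \sqrt{\frac{12982159}{8}} = \frac{\sqrt{25964318}}{4}$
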